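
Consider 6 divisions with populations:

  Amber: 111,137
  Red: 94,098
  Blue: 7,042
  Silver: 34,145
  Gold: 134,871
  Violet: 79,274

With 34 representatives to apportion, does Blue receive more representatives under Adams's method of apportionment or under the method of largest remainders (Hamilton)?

Adams

Adams: Amber 8, Red 7, Blue 1, Silver 3, Gold 9, Violet 6.
Hamilton: Amber 8, Red 7, Blue 0, Silver 3, Gold 10, Violet 6.
Blue gets 1 under Adams and 0 under Hamilton.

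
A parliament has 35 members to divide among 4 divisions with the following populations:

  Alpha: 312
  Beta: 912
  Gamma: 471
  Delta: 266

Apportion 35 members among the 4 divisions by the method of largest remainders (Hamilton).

Alpha: 6, Beta: 16, Gamma: 8, Delta: 5

The standard divisor is 1961/35 ≈ 56.029.
Standard quotas: Alpha 5.569, Beta 16.277, Gamma 8.406, Delta 4.748.
Lower quotas: Alpha 5, Beta 16, Gamma 8, Delta 4 (sum 33, leaving 2 seats).
Remainders in descending order: Delta 0.748, Alpha 0.569, Gamma 0.406, Beta 0.277.
Largest remainders: Delta, Alpha receive the extra seats.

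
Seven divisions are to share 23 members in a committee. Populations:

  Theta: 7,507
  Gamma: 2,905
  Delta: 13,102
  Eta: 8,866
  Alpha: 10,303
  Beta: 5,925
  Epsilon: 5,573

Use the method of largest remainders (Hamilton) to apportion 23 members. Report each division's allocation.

Total 54181; standard divisor 54181/23 ≈ 2355.696.
Standard quotas: Theta 3.1867, Gamma 1.2332, Delta 5.5618, Eta 3.7636, Alpha 4.3737, Beta 2.5152, Epsilon 2.3658.
Lower quotas: Theta 3, Gamma 1, Delta 5, Eta 3, Alpha 4, Beta 2, Epsilon 2 (sum 20, leaving 3 seats).
Remainders in descending order: Eta 0.7636, Delta 0.5618, Beta 0.5152, Alpha 0.3737, Epsilon 0.3658, Gamma 0.2332, Theta 0.1867.
Largest remainders: Eta, Delta, Beta receive the extra seats.

Theta 3, Gamma 1, Delta 6, Eta 4, Alpha 4, Beta 3, Epsilon 2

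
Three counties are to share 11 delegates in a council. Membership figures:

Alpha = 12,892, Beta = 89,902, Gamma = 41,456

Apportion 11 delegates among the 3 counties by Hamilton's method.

Alpha: 1; Beta: 7; Gamma: 3

Total 144250; standard divisor 144250/11 ≈ 13113.636.
Standard quotas: Alpha 0.9831, Beta 6.8556, Gamma 3.1613.
Lower quotas: Alpha 0, Beta 6, Gamma 3 (sum 9, leaving 2 seats).
Remainders in descending order: Alpha 0.9831, Beta 0.8556, Gamma 0.1613.
The surplus seats go to Alpha, Beta.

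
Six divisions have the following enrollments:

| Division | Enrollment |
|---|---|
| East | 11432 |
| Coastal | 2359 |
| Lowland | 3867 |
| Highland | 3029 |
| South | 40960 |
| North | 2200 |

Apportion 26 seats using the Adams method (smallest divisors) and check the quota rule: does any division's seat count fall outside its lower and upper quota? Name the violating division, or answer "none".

South

Standard quotas: East 4.655, Coastal 0.961, Lowland 1.575, Highland 1.233, South 16.680, North 0.896.
Adams allocation: East 5, Coastal 1, Lowland 2, Highland 2, South 15, North 1.
South has quota 16.680 (lower 16, upper 17) but receives 15 — outside the quota interval.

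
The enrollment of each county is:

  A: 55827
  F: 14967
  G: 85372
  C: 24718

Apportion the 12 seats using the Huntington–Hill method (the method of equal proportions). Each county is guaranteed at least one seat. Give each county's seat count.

With divisor 15851: modified quotas A 3.522, F 0.944, G 5.386, C 1.559.
Geometric-mean thresholds: A √(3·4)=3.464, F (min 1), G √(5·6)=5.477, C √(1·2)=1.414.
Each quota rounded against its threshold gives A 4, F 1, G 5, C 2 (total 12).

A 4, F 1, G 5, C 2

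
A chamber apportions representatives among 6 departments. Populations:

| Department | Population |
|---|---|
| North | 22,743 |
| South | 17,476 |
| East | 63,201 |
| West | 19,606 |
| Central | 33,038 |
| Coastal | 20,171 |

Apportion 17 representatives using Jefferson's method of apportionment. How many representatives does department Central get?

Standard divisor 176235/17 ≈ 10366.765; standard quotas: North 2.194, South 1.686, East 6.097, West 1.891, Central 3.187, Coastal 1.946.
Rounding down gives 2, 1, 6, 1, 3, 1 = 14 seats, so the divisor must be adjusted.
With modified divisor 8900: modified quotas North 2.555, South 1.964, East 7.101, West 2.203, Central 3.712, Coastal 2.266.
Rounding down: North 2, South 1, East 7, West 2, Central 3, Coastal 2 (total 17).
Central receives 3.

3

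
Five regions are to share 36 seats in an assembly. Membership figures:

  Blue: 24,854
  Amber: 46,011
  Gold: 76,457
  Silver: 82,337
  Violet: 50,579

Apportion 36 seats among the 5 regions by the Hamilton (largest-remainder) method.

Standard divisor: 280238 ÷ 36 ≈ 7784.389.
Standard quotas: Blue 3.1928, Amber 5.9107, Gold 9.8218, Silver 10.5772, Violet 6.4975.
Lower quotas: Blue 3, Amber 5, Gold 9, Silver 10, Violet 6 (sum 33, leaving 3 seats).
Remainders in descending order: Amber 0.9107, Gold 0.8218, Silver 0.5772, Violet 0.4975, Blue 0.1928.
The surplus seats go to Amber, Gold, Silver.

Blue: 3, Amber: 6, Gold: 10, Silver: 11, Violet: 6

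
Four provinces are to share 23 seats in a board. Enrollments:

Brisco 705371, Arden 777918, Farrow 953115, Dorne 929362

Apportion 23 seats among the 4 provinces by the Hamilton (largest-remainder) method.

Brisco: 5; Arden: 5; Farrow: 7; Dorne: 6

Standard divisor: 3365766 ÷ 23 ≈ 146337.652.
Standard quotas: Brisco 4.8202, Arden 5.3159, Farrow 6.5131, Dorne 6.3508.
Lower quotas: Brisco 4, Arden 5, Farrow 6, Dorne 6 (sum 21, leaving 2 seats).
Remainders in descending order: Brisco 0.8202, Farrow 0.5131, Dorne 0.3508, Arden 0.3159.
Largest remainders: Brisco, Farrow receive the extra seats.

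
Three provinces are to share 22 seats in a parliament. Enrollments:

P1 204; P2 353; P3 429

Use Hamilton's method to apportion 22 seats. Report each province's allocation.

P1: 4, P2: 8, P3: 10

The standard divisor is 986/22 ≈ 44.818.
Standard quotas: P1 4.552, P2 7.876, P3 9.572.
Lower quotas: P1 4, P2 7, P3 9 (sum 20, leaving 2 seats).
Remainders in descending order: P2 0.876, P3 0.572, P1 0.552.
The surplus seats go to P2, P3.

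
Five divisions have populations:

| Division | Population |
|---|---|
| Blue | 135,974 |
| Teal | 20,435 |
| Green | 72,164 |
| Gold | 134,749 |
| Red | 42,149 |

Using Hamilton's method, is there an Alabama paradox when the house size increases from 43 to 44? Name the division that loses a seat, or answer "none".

Red

At 43 seats: Blue 14, Teal 2, Green 8, Gold 14, Red 5.
At 44 seats: Blue 15, Teal 2, Green 8, Gold 15, Red 4.
Red drops from 5 to 4.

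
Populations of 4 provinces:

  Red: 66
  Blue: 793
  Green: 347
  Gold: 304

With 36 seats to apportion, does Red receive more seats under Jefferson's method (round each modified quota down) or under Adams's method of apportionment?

Jefferson: Red 1, Blue 20, Green 8, Gold 7.
Adams: Red 2, Blue 19, Green 8, Gold 7.
Red gets 1 under Jefferson and 2 under Adams.

Adams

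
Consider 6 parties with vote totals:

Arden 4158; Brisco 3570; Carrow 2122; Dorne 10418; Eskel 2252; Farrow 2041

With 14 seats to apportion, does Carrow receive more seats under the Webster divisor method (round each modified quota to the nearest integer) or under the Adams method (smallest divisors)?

Adams

Webster: Arden 3, Brisco 2, Carrow 1, Dorne 6, Eskel 1, Farrow 1.
Adams: Arden 2, Brisco 2, Carrow 2, Dorne 5, Eskel 2, Farrow 1.
Carrow gets 1 under Webster and 2 under Adams.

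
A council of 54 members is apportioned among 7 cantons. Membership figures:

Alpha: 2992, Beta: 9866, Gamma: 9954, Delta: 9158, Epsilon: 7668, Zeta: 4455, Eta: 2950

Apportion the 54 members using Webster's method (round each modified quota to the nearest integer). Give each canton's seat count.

Standard divisor 47043/54 ≈ 871.167; standard quotas: Alpha 3.434, Beta 11.325, Gamma 11.426, Delta 10.512, Epsilon 8.802, Zeta 5.114, Eta 3.386.
Rounding to the nearest integer gives 3, 11, 11, 11, 9, 5, 3 = 53 seats, so the divisor must be adjusted.
With modified divisor 860: modified quotas Alpha 3.479, Beta 11.472, Gamma 11.574, Delta 10.649, Epsilon 8.916, Zeta 5.180, Eta 3.430.
Rounding to the nearest integer: Alpha 3, Beta 11, Gamma 12, Delta 11, Epsilon 9, Zeta 5, Eta 3 (total 54).

Alpha: 3, Beta: 11, Gamma: 12, Delta: 11, Epsilon: 9, Zeta: 5, Eta: 3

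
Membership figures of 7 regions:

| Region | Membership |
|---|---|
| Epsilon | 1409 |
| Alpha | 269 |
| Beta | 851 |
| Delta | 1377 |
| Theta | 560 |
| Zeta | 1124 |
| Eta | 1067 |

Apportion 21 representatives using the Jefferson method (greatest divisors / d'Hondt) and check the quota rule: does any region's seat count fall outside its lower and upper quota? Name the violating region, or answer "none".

Standard quotas: Epsilon 4.445, Alpha 0.849, Beta 2.685, Delta 4.344, Theta 1.767, Zeta 3.546, Eta 3.366.
Jefferson allocation: Epsilon 5, Alpha 0, Beta 3, Delta 4, Theta 2, Zeta 4, Eta 3.
Every allocation lies between the lower and upper quota.

none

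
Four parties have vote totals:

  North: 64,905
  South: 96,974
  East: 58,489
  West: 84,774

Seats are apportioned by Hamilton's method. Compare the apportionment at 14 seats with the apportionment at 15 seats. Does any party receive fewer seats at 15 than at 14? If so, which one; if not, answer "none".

none

At 14 seats: North 3, South 4, East 3, West 4.
At 15 seats: North 3, South 5, East 3, West 4.
No party's allocation decreased.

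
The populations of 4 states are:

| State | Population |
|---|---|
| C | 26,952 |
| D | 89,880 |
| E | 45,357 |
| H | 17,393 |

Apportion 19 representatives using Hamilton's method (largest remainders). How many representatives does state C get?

Total 179582; standard divisor 179582/19 ≈ 9451.684.
Standard quotas: C 2.8516, D 9.5094, E 4.7988, H 1.8402.
Lower quotas: C 2, D 9, E 4, H 1 (sum 16, leaving 3 seats).
Remainders in descending order: C 0.8516, H 0.8402, E 0.7988, D 0.5094.
Largest remainders: C, H, E receive the extra seats.
C receives 3.

3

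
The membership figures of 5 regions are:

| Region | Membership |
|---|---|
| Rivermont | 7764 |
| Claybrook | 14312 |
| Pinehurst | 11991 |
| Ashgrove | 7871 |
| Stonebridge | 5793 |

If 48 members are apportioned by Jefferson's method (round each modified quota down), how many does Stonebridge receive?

Standard divisor 47731/48 ≈ 994.396; standard quotas: Rivermont 7.808, Claybrook 14.393, Pinehurst 12.059, Ashgrove 7.915, Stonebridge 5.826.
Rounding down gives 7, 14, 12, 7, 5 = 45 seats, so the divisor must be adjusted.
With modified divisor 960: modified quotas Rivermont 8.088, Claybrook 14.908, Pinehurst 12.491, Ashgrove 8.199, Stonebridge 6.034.
Rounding down: Rivermont 8, Claybrook 14, Pinehurst 12, Ashgrove 8, Stonebridge 6 (total 48).
Stonebridge receives 6.

6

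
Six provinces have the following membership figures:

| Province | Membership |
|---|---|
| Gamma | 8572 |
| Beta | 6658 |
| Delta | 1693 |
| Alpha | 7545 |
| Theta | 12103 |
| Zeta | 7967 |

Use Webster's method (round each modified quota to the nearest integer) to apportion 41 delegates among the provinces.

Gamma: 8; Beta: 6; Delta: 2; Alpha: 7; Theta: 11; Zeta: 7

Standard divisor 44538/41 ≈ 1086.293; standard quotas: Gamma 7.891, Beta 6.129, Delta 1.559, Alpha 6.946, Theta 11.142, Zeta 7.334.
Rounding to the nearest integer gives Gamma 8, Beta 6, Delta 2, Alpha 7, Theta 11, Zeta 7 — total 41, matching the house size, so no adjustment is needed.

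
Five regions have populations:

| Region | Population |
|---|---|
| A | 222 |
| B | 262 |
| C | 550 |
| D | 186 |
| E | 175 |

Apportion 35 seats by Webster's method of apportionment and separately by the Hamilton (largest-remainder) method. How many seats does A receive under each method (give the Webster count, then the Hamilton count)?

Webster: A 6, B 6, C 14, D 5, E 4.
Hamilton: A 5, B 7, C 14, D 5, E 4.
A gets 6 under Webster and 5 under Hamilton.

6 and 5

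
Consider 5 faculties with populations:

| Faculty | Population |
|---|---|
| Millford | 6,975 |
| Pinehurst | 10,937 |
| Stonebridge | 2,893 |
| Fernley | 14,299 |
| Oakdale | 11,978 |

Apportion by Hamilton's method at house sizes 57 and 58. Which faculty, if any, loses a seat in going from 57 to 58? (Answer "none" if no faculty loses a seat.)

At 57 seats: Millford 8, Pinehurst 13, Stonebridge 4, Fernley 17, Oakdale 15.
At 58 seats: Millford 9, Pinehurst 13, Stonebridge 3, Fernley 18, Oakdale 15.
Stonebridge drops from 4 to 3.

Stonebridge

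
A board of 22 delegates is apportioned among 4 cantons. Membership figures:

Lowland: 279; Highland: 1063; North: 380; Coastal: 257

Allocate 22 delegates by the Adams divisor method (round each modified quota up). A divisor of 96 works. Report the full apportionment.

With modified divisor 96: modified quotas Lowland 2.906, Highland 11.073, North 3.958, Coastal 2.677.
Rounding up: Lowland 3, Highland 12, North 4, Coastal 3 (total 22).

Lowland 3, Highland 12, North 4, Coastal 3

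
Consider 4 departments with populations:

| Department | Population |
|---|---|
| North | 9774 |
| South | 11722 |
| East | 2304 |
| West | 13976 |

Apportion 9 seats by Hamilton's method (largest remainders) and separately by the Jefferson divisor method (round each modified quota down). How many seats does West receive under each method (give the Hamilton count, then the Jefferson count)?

Hamilton: North 2, South 3, East 1, West 3.
Jefferson: North 2, South 3, East 0, West 4.
West gets 3 under Hamilton and 4 under Jefferson.

3 and 4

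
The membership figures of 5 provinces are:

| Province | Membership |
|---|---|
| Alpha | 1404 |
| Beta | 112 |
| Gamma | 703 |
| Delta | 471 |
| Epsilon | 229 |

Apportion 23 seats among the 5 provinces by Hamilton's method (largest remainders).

Alpha=11, Beta=1, Gamma=5, Delta=4, Epsilon=2

Standard divisor: 2919 ÷ 23 ≈ 126.913.
Standard quotas: Alpha 11.063, Beta 0.882, Gamma 5.539, Delta 3.711, Epsilon 1.804.
Lower quotas: Alpha 11, Beta 0, Gamma 5, Delta 3, Epsilon 1 (sum 20, leaving 3 seats).
Remainders in descending order: Beta 0.882, Epsilon 0.804, Delta 0.711, Gamma 0.539, Alpha 0.063.
The surplus seats go to Beta, Epsilon, Delta.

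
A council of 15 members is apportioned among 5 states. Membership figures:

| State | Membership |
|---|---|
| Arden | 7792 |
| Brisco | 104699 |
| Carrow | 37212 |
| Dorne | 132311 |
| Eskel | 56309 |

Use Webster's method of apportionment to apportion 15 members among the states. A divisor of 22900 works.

Arden=0, Brisco=5, Carrow=2, Dorne=6, Eskel=2

With modified divisor 22900: modified quotas Arden 0.340, Brisco 4.572, Carrow 1.625, Dorne 5.778, Eskel 2.459.
Rounding to the nearest integer: Arden 0, Brisco 5, Carrow 2, Dorne 6, Eskel 2 (total 15).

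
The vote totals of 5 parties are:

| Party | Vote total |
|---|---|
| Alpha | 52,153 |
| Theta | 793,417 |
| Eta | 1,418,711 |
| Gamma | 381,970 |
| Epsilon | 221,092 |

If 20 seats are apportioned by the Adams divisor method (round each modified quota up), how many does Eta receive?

9

Standard divisor 2867343/20 ≈ 143367.15; standard quotas: Alpha 0.364, Theta 5.534, Eta 9.896, Gamma 2.664, Epsilon 1.542.
Rounding up gives 1, 6, 10, 3, 2 = 22 seats, so the divisor must be adjusted.
With modified divisor 168000: modified quotas Alpha 0.310, Theta 4.723, Eta 8.445, Gamma 2.274, Epsilon 1.316.
Rounding up: Alpha 1, Theta 5, Eta 9, Gamma 3, Epsilon 2 (total 20).
Eta receives 9.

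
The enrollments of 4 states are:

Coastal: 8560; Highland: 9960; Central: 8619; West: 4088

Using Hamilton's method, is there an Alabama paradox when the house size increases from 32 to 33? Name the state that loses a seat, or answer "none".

At 32 seats: Coastal 9, Highland 10, Central 9, West 4.
At 33 seats: Coastal 9, Highland 11, Central 9, West 4.
No state's allocation decreased.

none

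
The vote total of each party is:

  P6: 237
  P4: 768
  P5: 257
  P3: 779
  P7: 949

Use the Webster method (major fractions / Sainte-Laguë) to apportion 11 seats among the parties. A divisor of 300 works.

P6: 1, P4: 3, P5: 1, P3: 3, P7: 3

With modified divisor 300: modified quotas P6 0.790, P4 2.560, P5 0.857, P3 2.597, P7 3.163.
Rounding to the nearest integer: P6 1, P4 3, P5 1, P3 3, P7 3 (total 11).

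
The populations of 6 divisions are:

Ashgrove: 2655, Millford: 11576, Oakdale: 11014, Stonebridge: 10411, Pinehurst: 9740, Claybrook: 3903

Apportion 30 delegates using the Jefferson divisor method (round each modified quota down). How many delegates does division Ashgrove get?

1

Standard divisor 49299/30 ≈ 1643.3; standard quotas: Ashgrove 1.616, Millford 7.044, Oakdale 6.702, Stonebridge 6.335, Pinehurst 5.927, Claybrook 2.375.
Rounding down gives 1, 7, 6, 6, 5, 2 = 27 seats, so the divisor must be adjusted.
With modified divisor 1470: modified quotas Ashgrove 1.806, Millford 7.875, Oakdale 7.493, Stonebridge 7.082, Pinehurst 6.626, Claybrook 2.655.
Rounding down: Ashgrove 1, Millford 7, Oakdale 7, Stonebridge 7, Pinehurst 6, Claybrook 2 (total 30).
Ashgrove receives 1.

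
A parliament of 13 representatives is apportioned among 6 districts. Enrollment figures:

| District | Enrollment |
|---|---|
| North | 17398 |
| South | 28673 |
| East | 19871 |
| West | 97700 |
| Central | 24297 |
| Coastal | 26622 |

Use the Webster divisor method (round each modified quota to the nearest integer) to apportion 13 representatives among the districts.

North: 1, South: 2, East: 1, West: 6, Central: 1, Coastal: 2

Standard divisor 214561/13 ≈ 16504.692; standard quotas: North 1.054, South 1.737, East 1.204, West 5.920, Central 1.472, Coastal 1.613.
Rounding to the nearest integer gives North 1, South 2, East 1, West 6, Central 1, Coastal 2 — total 13, matching the house size, so no adjustment is needed.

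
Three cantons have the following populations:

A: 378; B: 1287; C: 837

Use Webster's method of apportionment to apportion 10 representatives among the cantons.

Standard divisor 2502/10 ≈ 250.2; standard quotas: A 1.511, B 5.144, C 3.345.
Rounding to the nearest integer gives A 2, B 5, C 3 — total 10, matching the house size, so no adjustment is needed.

A=2, B=5, C=3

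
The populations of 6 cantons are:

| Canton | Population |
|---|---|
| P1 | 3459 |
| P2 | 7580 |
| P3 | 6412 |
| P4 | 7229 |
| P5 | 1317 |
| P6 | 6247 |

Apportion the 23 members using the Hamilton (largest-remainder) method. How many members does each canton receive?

Total 32244; standard divisor 32244/23 ≈ 1401.913.
Standard quotas: P1 2.4673, P2 5.4069, P3 4.5738, P4 5.1565, P5 0.9394, P6 4.4561.
Lower quotas: P1 2, P2 5, P3 4, P4 5, P5 0, P6 4 (sum 20, leaving 3 seats).
Remainders in descending order: P5 0.9394, P3 0.5738, P1 0.4673, P6 0.4561, P2 0.4069, P4 0.1565.
The surplus seats go to P5, P3, P1.

P1: 3, P2: 5, P3: 5, P4: 5, P5: 1, P6: 4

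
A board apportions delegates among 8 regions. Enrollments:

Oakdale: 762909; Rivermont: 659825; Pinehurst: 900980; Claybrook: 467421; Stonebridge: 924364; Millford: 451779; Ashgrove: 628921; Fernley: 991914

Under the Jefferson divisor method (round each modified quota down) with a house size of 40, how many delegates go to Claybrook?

Standard divisor 5788113/40 ≈ 144702.825; standard quotas: Oakdale 5.272, Rivermont 4.560, Pinehurst 6.226, Claybrook 3.230, Stonebridge 6.388, Millford 3.122, Ashgrove 4.346, Fernley 6.855.
Rounding down gives 5, 4, 6, 3, 6, 3, 4, 6 = 37 seats, so the divisor must be adjusted.
With modified divisor 130300: modified quotas Oakdale 5.855, Rivermont 5.064, Pinehurst 6.915, Claybrook 3.587, Stonebridge 7.094, Millford 3.467, Ashgrove 4.827, Fernley 7.613.
Rounding down: Oakdale 5, Rivermont 5, Pinehurst 6, Claybrook 3, Stonebridge 7, Millford 3, Ashgrove 4, Fernley 7 (total 40).
Claybrook receives 3.

3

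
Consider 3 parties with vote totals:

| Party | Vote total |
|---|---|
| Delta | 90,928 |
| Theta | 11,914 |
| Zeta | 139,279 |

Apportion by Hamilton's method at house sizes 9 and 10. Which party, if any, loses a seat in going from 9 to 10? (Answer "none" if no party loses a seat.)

Theta

At 9 seats: Delta 3, Theta 1, Zeta 5.
At 10 seats: Delta 4, Theta 0, Zeta 6.
Theta drops from 1 to 0.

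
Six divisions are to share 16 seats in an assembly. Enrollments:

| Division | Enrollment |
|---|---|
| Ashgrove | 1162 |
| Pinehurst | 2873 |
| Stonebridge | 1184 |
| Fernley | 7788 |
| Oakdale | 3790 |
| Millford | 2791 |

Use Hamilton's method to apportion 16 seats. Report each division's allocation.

Standard divisor: 19588 ÷ 16 ≈ 1224.25.
Standard quotas: Ashgrove 0.9492, Pinehurst 2.3467, Stonebridge 0.9671, Fernley 6.3614, Oakdale 3.0958, Millford 2.2798.
Lower quotas: Ashgrove 0, Pinehurst 2, Stonebridge 0, Fernley 6, Oakdale 3, Millford 2 (sum 13, leaving 3 seats).
Remainders in descending order: Stonebridge 0.9671, Ashgrove 0.9492, Fernley 0.3614, Pinehurst 0.3467, Millford 0.2798, Oakdale 0.0958.
Largest remainders: Stonebridge, Ashgrove, Fernley receive the extra seats.

Ashgrove=1, Pinehurst=2, Stonebridge=1, Fernley=7, Oakdale=3, Millford=2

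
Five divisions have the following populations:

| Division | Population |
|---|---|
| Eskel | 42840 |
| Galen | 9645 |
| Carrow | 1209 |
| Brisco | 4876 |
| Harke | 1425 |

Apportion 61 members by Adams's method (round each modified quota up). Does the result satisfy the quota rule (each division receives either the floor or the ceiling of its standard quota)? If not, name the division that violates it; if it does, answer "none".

Eskel

Standard quotas: Eskel 43.558, Galen 9.807, Carrow 1.229, Brisco 4.958, Harke 1.449.
Adams allocation: Eskel 42, Galen 10, Carrow 2, Brisco 5, Harke 2.
Eskel has quota 43.558 (lower 43, upper 44) but receives 42 — outside the quota interval.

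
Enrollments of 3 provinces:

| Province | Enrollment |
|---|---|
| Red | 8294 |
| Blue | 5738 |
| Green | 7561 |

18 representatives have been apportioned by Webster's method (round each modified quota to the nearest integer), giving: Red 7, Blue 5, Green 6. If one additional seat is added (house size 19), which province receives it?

Priority for the next seat is population ÷ (current seats + 0.5).
Priorities: Red 1105.867, Blue 1043.273, Green 1163.231.
Highest priority: Green.

Green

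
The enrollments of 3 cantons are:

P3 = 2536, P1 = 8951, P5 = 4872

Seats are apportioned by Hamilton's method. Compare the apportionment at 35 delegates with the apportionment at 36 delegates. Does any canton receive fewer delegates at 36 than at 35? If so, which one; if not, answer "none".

P3

At 35 seats: P3 6, P1 19, P5 10.
At 36 seats: P3 5, P1 20, P5 11.
P3 drops from 6 to 5.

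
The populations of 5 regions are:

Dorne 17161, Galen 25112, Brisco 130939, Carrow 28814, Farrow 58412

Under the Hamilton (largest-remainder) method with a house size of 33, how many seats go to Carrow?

The standard divisor is 260438/33 ≈ 7892.061.
Standard quotas: Dorne 2.1745, Galen 3.1819, Brisco 16.5912, Carrow 3.6510, Farrow 7.4014.
Lower quotas: Dorne 2, Galen 3, Brisco 16, Carrow 3, Farrow 7 (sum 31, leaving 2 seats).
Remainders in descending order: Carrow 0.6510, Brisco 0.5912, Farrow 0.4014, Galen 0.1819, Dorne 0.1745.
Largest remainders: Carrow, Brisco receive the extra seats.
Carrow receives 4.

4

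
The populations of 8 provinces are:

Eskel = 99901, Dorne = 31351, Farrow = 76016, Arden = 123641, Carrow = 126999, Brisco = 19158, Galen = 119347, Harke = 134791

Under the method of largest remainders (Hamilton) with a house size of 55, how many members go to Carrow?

10

The standard divisor is 731204/55 ≈ 13294.618.
Standard quotas: Eskel 7.5144, Dorne 2.3582, Farrow 5.7178, Arden 9.3001, Carrow 9.5527, Brisco 1.4410, Galen 8.9771, Harke 10.1388.
Lower quotas: Eskel 7, Dorne 2, Farrow 5, Arden 9, Carrow 9, Brisco 1, Galen 8, Harke 10 (sum 51, leaving 4 seats).
Remainders in descending order: Galen 0.9771, Farrow 0.7178, Carrow 0.5527, Eskel 0.5144, Brisco 0.4410, Dorne 0.3582, Arden 0.3001, Harke 0.1388.
The surplus seats go to Galen, Farrow, Carrow, Eskel.
Carrow receives 10.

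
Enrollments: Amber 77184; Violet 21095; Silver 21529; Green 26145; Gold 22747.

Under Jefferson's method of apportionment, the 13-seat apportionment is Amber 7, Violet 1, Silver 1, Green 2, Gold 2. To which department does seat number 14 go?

Priority for the next seat is population ÷ (current seats + 1).
Priorities: Amber 9648.000, Violet 10547.500, Silver 10764.500, Green 8715.000, Gold 7582.333.
Highest priority: Silver.

Silver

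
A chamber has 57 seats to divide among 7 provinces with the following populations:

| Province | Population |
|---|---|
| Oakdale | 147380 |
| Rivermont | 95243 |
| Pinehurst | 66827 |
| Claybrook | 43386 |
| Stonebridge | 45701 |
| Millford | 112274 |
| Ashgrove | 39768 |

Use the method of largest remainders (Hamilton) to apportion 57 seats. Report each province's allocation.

Oakdale=15, Rivermont=10, Pinehurst=7, Claybrook=4, Stonebridge=5, Millford=12, Ashgrove=4

Total 550579; standard divisor 550579/57 ≈ 9659.281.
Standard quotas: Oakdale 15.2579, Rivermont 9.8603, Pinehurst 6.9184, Claybrook 4.4916, Stonebridge 4.7313, Millford 11.6234, Ashgrove 4.1171.
Lower quotas: Oakdale 15, Rivermont 9, Pinehurst 6, Claybrook 4, Stonebridge 4, Millford 11, Ashgrove 4 (sum 53, leaving 4 seats).
Remainders in descending order: Pinehurst 0.9184, Rivermont 0.8603, Stonebridge 0.7313, Millford 0.6234, Claybrook 0.4916, Oakdale 0.2579, Ashgrove 0.1171.
The surplus seats go to Pinehurst, Rivermont, Stonebridge, Millford.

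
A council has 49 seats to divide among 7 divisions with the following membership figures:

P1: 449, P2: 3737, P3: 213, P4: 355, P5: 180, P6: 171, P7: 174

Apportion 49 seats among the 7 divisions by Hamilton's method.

P1 4, P2 35, P3 2, P4 3, P5 2, P6 1, P7 2

The standard divisor is 5279/49 ≈ 107.735.
Standard quotas: P1 4.168, P2 34.687, P3 1.977, P4 3.295, P5 1.671, P6 1.587, P7 1.615.
Lower quotas: P1 4, P2 34, P3 1, P4 3, P5 1, P6 1, P7 1 (sum 45, leaving 4 seats).
Remainders in descending order: P3 0.977, P2 0.687, P5 0.671, P7 0.615, P6 0.587, P4 0.295, P1 0.168.
Largest remainders: P3, P2, P5, P7 receive the extra seats.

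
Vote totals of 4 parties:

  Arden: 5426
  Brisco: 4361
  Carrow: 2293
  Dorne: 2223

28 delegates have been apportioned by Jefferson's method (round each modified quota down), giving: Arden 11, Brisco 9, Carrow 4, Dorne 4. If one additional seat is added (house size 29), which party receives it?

Carrow

Priority for the next seat is population ÷ (current seats + 1).
Priorities: Arden 452.167, Brisco 436.100, Carrow 458.600, Dorne 444.600.
Highest priority: Carrow.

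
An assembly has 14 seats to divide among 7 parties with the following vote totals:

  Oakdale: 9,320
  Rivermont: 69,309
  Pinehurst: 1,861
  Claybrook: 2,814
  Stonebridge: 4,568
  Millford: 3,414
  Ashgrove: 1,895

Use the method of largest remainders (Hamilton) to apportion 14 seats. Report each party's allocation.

The standard divisor is 93181/14 ≈ 6655.786.
Standard quotas: Oakdale 1.4003, Rivermont 10.4133, Pinehurst 0.2796, Claybrook 0.4228, Stonebridge 0.6863, Millford 0.5129, Ashgrove 0.2847.
Lower quotas: Oakdale 1, Rivermont 10, Pinehurst 0, Claybrook 0, Stonebridge 0, Millford 0, Ashgrove 0 (sum 11, leaving 3 seats).
Remainders in descending order: Stonebridge 0.6863, Millford 0.5129, Claybrook 0.4228, Rivermont 0.4133, Oakdale 0.4003, Ashgrove 0.2847, Pinehurst 0.2796.
Largest remainders: Stonebridge, Millford, Claybrook receive the extra seats.

Oakdale: 1, Rivermont: 10, Pinehurst: 0, Claybrook: 1, Stonebridge: 1, Millford: 1, Ashgrove: 0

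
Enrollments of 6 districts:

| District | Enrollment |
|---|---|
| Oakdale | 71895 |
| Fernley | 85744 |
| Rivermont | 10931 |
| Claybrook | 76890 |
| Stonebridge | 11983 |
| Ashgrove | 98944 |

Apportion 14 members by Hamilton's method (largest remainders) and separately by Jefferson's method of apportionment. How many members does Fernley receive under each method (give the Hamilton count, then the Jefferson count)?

Hamilton: Oakdale 3, Fernley 3, Rivermont 0, Claybrook 3, Stonebridge 1, Ashgrove 4.
Jefferson: Oakdale 3, Fernley 4, Rivermont 0, Claybrook 3, Stonebridge 0, Ashgrove 4.
Fernley gets 3 under Hamilton and 4 under Jefferson.

3 and 4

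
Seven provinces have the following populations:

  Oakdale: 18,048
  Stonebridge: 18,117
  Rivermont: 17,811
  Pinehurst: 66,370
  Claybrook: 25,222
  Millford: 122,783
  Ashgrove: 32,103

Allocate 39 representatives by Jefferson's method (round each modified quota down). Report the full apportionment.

Standard divisor 300454/39 ≈ 7703.949; standard quotas: Oakdale 2.343, Stonebridge 2.352, Rivermont 2.312, Pinehurst 8.615, Claybrook 3.274, Millford 15.938, Ashgrove 4.167.
Rounding down gives 2, 2, 2, 8, 3, 15, 4 = 36 seats, so the divisor must be adjusted.
With modified divisor 7000: modified quotas Oakdale 2.578, Stonebridge 2.588, Rivermont 2.544, Pinehurst 9.481, Claybrook 3.603, Millford 17.540, Ashgrove 4.586.
Rounding down: Oakdale 2, Stonebridge 2, Rivermont 2, Pinehurst 9, Claybrook 3, Millford 17, Ashgrove 4 (total 39).

Oakdale 2, Stonebridge 2, Rivermont 2, Pinehurst 9, Claybrook 3, Millford 17, Ashgrove 4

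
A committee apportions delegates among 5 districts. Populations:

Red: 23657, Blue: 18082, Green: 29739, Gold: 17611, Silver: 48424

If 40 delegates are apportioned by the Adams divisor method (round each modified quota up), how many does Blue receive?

5

Standard divisor 137513/40 ≈ 3437.825; standard quotas: Red 6.881, Blue 5.260, Green 8.651, Gold 5.123, Silver 14.086.
Rounding up gives 7, 6, 9, 6, 15 = 43 seats, so the divisor must be adjusted.
With modified divisor 3700: modified quotas Red 6.394, Blue 4.887, Green 8.038, Gold 4.760, Silver 13.088.
Rounding up: Red 7, Blue 5, Green 9, Gold 5, Silver 14 (total 40).
Blue receives 5.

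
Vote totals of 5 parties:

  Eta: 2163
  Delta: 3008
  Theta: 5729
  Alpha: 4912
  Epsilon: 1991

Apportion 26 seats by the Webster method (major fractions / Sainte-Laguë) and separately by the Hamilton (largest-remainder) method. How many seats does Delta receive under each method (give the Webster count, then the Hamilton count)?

Webster: Eta 3, Delta 4, Theta 9, Alpha 7, Epsilon 3.
Hamilton: Eta 3, Delta 5, Theta 8, Alpha 7, Epsilon 3.
Delta gets 4 under Webster and 5 under Hamilton.

4 and 5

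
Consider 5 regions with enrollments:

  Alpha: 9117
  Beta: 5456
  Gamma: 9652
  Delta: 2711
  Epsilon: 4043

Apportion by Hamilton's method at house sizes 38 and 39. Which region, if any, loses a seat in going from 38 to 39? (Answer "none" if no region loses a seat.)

At 38 seats: Alpha 11, Beta 7, Gamma 12, Delta 3, Epsilon 5.
At 39 seats: Alpha 12, Beta 7, Gamma 12, Delta 3, Epsilon 5.
No region's allocation decreased.

none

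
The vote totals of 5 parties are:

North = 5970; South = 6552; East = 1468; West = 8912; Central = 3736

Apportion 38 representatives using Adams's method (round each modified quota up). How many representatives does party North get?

9

Standard divisor 26638/38 ≈ 701; standard quotas: North 8.516, South 9.347, East 2.094, West 12.713, Central 5.330.
Rounding up gives 9, 10, 3, 13, 6 = 41 seats, so the divisor must be adjusted.
With modified divisor 744: modified quotas North 8.024, South 8.806, East 1.973, West 11.978, Central 5.022.
Rounding up: North 9, South 9, East 2, West 12, Central 6 (total 38).
North receives 9.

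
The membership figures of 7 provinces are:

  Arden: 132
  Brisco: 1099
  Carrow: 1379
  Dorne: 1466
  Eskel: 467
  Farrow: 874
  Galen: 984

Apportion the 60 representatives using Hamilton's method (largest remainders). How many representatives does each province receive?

Arden 1; Brisco 10; Carrow 13; Dorne 14; Eskel 5; Farrow 8; Galen 9

Total 6401; standard divisor 6401/60 ≈ 106.683.
Standard quotas: Arden 1.237, Brisco 10.302, Carrow 12.926, Dorne 13.742, Eskel 4.377, Farrow 8.192, Galen 9.224.
Lower quotas: Arden 1, Brisco 10, Carrow 12, Dorne 13, Eskel 4, Farrow 8, Galen 9 (sum 57, leaving 3 seats).
Remainders in descending order: Carrow 0.926, Dorne 0.742, Eskel 0.377, Brisco 0.302, Arden 0.237, Galen 0.224, Farrow 0.192.
The surplus seats go to Carrow, Dorne, Eskel.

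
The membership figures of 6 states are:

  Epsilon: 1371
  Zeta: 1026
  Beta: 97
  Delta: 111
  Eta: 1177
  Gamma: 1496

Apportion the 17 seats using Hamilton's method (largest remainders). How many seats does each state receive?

Epsilon 5, Zeta 3, Beta 0, Delta 0, Eta 4, Gamma 5

Total 5278; standard divisor 5278/17 ≈ 310.471.
Standard quotas: Epsilon 4.416, Zeta 3.305, Beta 0.312, Delta 0.358, Eta 3.791, Gamma 4.818.
Lower quotas: Epsilon 4, Zeta 3, Beta 0, Delta 0, Eta 3, Gamma 4 (sum 14, leaving 3 seats).
Remainders in descending order: Gamma 0.818, Eta 0.791, Epsilon 0.416, Delta 0.358, Beta 0.312, Zeta 0.305.
Largest remainders: Gamma, Eta, Epsilon receive the extra seats.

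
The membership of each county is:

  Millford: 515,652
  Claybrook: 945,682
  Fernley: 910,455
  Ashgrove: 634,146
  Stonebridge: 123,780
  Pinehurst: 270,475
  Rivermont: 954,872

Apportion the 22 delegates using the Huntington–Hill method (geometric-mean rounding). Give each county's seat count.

Millford 3, Claybrook 5, Fernley 4, Ashgrove 3, Stonebridge 1, Pinehurst 1, Rivermont 5

With divisor 207049: modified quotas Millford 2.490, Claybrook 4.567, Fernley 4.397, Ashgrove 3.063, Stonebridge 0.598, Pinehurst 1.306, Rivermont 4.612.
Geometric-mean thresholds: Millford √(2·3)=2.449, Claybrook √(4·5)=4.472, Fernley √(4·5)=4.472, Ashgrove √(3·4)=3.464, Stonebridge (min 1), Pinehurst √(1·2)=1.414, Rivermont √(4·5)=4.472.
Each quota rounded against its threshold gives Millford 3, Claybrook 5, Fernley 4, Ashgrove 3, Stonebridge 1, Pinehurst 1, Rivermont 5 (total 22).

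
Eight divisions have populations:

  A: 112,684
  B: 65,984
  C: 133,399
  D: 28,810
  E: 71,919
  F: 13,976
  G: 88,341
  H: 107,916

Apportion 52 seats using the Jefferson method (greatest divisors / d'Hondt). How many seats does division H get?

Standard divisor 623029/52 ≈ 11981.327; standard quotas: A 9.405, B 5.507, C 11.134, D 2.405, E 6.003, F 1.166, G 7.373, H 9.007.
Rounding down gives 9, 5, 11, 2, 6, 1, 7, 9 = 50 seats, so the divisor must be adjusted.
With modified divisor 11080: modified quotas A 10.170, B 5.955, C 12.040, D 2.600, E 6.491, F 1.261, G 7.973, H 9.740.
Rounding down: A 10, B 5, C 12, D 2, E 6, F 1, G 7, H 9 (total 52).
H receives 9.

9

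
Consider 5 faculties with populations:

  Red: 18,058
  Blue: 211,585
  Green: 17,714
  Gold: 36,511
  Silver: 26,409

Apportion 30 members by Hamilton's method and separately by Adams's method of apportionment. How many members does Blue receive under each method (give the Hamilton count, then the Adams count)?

20 and 19

Hamilton: Red 2, Blue 20, Green 2, Gold 3, Silver 3.
Adams: Red 2, Blue 19, Green 2, Gold 4, Silver 3.
Blue gets 20 under Hamilton and 19 under Adams.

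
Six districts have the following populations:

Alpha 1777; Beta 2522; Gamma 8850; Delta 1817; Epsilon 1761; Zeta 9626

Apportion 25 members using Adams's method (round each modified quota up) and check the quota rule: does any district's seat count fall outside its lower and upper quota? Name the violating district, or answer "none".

Standard quotas: Alpha 1.686, Beta 2.393, Gamma 8.396, Delta 1.724, Epsilon 1.671, Zeta 9.132.
Adams allocation: Alpha 2, Beta 3, Gamma 8, Delta 2, Epsilon 2, Zeta 8.
Zeta has quota 9.132 (lower 9, upper 10) but receives 8 — outside the quota interval.

Zeta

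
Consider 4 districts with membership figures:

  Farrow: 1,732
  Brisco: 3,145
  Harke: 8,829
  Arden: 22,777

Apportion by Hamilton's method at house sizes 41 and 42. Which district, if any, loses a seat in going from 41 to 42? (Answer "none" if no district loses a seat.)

none

At 41 seats: Farrow 2, Brisco 3, Harke 10, Arden 26.
At 42 seats: Farrow 2, Brisco 4, Harke 10, Arden 26.
No district's allocation decreased.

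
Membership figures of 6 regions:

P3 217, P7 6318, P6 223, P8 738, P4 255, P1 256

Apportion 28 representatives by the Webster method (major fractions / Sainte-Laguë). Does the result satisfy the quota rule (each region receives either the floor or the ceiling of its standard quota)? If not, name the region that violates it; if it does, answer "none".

P7

Standard quotas: P3 0.759, P7 22.094, P6 0.780, P8 2.581, P4 0.892, P1 0.895.
Webster allocation: P3 1, P7 21, P6 1, P8 3, P4 1, P1 1.
P7 has quota 22.094 (lower 22, upper 23) but receives 21 — outside the quota interval.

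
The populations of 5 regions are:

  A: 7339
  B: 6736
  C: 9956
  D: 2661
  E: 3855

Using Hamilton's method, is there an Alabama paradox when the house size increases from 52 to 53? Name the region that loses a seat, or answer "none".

D

At 52 seats: A 12, B 11, C 17, D 5, E 7.
At 53 seats: A 13, B 12, C 17, D 4, E 7.
D drops from 5 to 4.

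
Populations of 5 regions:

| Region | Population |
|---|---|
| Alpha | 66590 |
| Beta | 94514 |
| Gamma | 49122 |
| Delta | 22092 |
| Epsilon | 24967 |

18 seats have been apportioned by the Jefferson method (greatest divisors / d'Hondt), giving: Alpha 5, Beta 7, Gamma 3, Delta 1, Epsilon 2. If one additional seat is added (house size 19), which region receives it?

Priority for the next seat is population ÷ (current seats + 1).
Priorities: Alpha 11098.333, Beta 11814.250, Gamma 12280.500, Delta 11046.000, Epsilon 8322.333.
Highest priority: Gamma.

Gamma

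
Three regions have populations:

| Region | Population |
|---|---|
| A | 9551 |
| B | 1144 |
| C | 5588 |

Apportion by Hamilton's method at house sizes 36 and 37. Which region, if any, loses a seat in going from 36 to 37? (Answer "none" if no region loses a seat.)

At 36 seats: A 21, B 3, C 12.
At 37 seats: A 22, B 2, C 13.
B drops from 3 to 2.

B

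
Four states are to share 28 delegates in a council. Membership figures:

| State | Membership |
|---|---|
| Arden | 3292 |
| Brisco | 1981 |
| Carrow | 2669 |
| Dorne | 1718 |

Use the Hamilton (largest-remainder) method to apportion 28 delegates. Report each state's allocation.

Arden: 9, Brisco: 6, Carrow: 8, Dorne: 5

The standard divisor is 9660/28 = 345.
Standard quotas: Arden 9.542, Brisco 5.742, Carrow 7.736, Dorne 4.980.
Lower quotas: Arden 9, Brisco 5, Carrow 7, Dorne 4 (sum 25, leaving 3 seats).
Remainders in descending order: Dorne 0.980, Brisco 0.742, Carrow 0.736, Arden 0.542.
Largest remainders: Dorne, Brisco, Carrow receive the extra seats.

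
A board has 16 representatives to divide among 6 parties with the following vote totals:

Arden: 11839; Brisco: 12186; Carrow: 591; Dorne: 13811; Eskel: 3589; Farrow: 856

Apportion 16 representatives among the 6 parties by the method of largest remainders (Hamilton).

Standard divisor: 42872 ÷ 16 ≈ 2679.5.
Standard quotas: Arden 4.4184, Brisco 4.5479, Carrow 0.2206, Dorne 5.1543, Eskel 1.3394, Farrow 0.3195.
Lower quotas: Arden 4, Brisco 4, Carrow 0, Dorne 5, Eskel 1, Farrow 0 (sum 14, leaving 2 seats).
Remainders in descending order: Brisco 0.5479, Arden 0.4184, Eskel 0.3394, Farrow 0.3195, Carrow 0.2206, Dorne 0.1543.
The surplus seats go to Brisco, Arden.

Arden 5, Brisco 5, Carrow 0, Dorne 5, Eskel 1, Farrow 0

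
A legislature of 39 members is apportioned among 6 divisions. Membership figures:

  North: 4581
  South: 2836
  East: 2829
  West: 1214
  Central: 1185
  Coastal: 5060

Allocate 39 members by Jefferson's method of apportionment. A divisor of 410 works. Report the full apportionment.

North: 11, South: 6, East: 6, West: 2, Central: 2, Coastal: 12

With modified divisor 410: modified quotas North 11.173, South 6.917, East 6.900, West 2.961, Central 2.890, Coastal 12.341.
Rounding down: North 11, South 6, East 6, West 2, Central 2, Coastal 12 (total 39).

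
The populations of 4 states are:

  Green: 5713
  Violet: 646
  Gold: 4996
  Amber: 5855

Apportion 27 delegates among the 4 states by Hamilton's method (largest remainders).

Total 17210; standard divisor 17210/27 ≈ 637.407.
Standard quotas: Green 8.9629, Violet 1.0135, Gold 7.8380, Amber 9.1856.
Lower quotas: Green 8, Violet 1, Gold 7, Amber 9 (sum 25, leaving 2 seats).
Remainders in descending order: Green 0.9629, Gold 0.8380, Amber 0.1856, Violet 0.0135.
Largest remainders: Green, Gold receive the extra seats.

Green=9; Violet=1; Gold=8; Amber=9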